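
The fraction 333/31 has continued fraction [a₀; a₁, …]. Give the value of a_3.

Apply division with remainder until the remainder is 0:
333 ÷ 31 → quotient 10, remainder 23
31 ÷ 23 → quotient 1, remainder 8
23 ÷ 8 → quotient 2, remainder 7
8 ÷ 7 → quotient 1, remainder 1

1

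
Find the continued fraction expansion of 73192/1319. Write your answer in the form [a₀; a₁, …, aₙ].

[55; 2, 25, 1, 7, 3]

73192 = 55·1319 + 647, so a_0 = 55
1319 = 2·647 + 25, so a_1 = 2
647 = 25·25 + 22, so a_2 = 25
25 = 1·22 + 3, so a_3 = 1
22 = 7·3 + 1, so a_4 = 7
3 = 3·1 + 0, so a_5 = 3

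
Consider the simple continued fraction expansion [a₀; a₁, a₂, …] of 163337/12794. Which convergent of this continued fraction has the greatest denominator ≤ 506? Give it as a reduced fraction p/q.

383/30

a_0 = 12: 12/1  (≤ bound)
a_1 = 1: 13/1  (≤ bound)
a_2 = 3: 51/4  (≤ bound)
a_3 = 3: 166/13  (≤ bound)
a_4 = 2: 383/30  (≤ bound)
a_5 = 52: 20082/1573  (> 506, stop)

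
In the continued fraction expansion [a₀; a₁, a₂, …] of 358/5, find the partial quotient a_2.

358 = 71·5 + 3, so a_0 = 71
5 = 1·3 + 2, so a_1 = 1
3 = 1·2 + 1, so a_2 = 1

1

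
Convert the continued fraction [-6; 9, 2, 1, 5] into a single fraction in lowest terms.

Collapse the nested fraction from the inside out:
Start with 5.
1 + 1/(5/1) = 1 + 1/5 = 6/5
2 + 1/(6/5) = 2 + 5/6 = 17/6
9 + 1/(17/6) = 9 + 6/17 = 159/17
-6 + 1/(159/17) = -6 + 17/159 = -937/159

-937/159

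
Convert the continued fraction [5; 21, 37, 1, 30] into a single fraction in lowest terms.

Start with 30.
1 + 1/(30/1) = 1 + 1/30 = 31/30
37 + 1/(31/30) = 37 + 30/31 = 1177/31
21 + 1/(1177/31) = 21 + 31/1177 = 24748/1177
5 + 1/(24748/1177) = 5 + 1177/24748 = 124917/24748

124917/24748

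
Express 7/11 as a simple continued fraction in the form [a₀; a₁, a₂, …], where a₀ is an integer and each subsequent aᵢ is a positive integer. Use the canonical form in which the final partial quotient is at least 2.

[0; 1, 1, 1, 3]

7 ÷ 11 → quotient 0, remainder 7
11 ÷ 7 → quotient 1, remainder 4
7 ÷ 4 → quotient 1, remainder 3
4 ÷ 3 → quotient 1, remainder 1
3 ÷ 1 → quotient 3, remainder 0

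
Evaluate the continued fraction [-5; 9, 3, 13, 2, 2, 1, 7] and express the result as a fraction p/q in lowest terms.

Compute successive convergents:
a_0 = -5: -5/1
a_1 = 9: -44/9
a_2 = 3: -137/28
a_3 = 13: -1825/373
a_4 = 2: -3787/774
a_5 = 2: -9399/1921
a_6 = 1: -13186/2695
a_7 = 7: -101701/20786

-101701/20786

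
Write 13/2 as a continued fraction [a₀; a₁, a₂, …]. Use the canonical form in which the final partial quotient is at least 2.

[6; 2]

13 ÷ 2 → quotient 6, remainder 1
2 ÷ 1 → quotient 2, remainder 0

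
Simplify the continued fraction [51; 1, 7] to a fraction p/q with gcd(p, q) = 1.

Build up convergents one term at a time:
a_0 = 51: 51/1
a_1 = 1: 52/1
a_2 = 7: 415/8

415/8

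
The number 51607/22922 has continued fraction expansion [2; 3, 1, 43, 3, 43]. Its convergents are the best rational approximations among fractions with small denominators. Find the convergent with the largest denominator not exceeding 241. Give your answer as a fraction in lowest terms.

List convergents until the denominator exceeds the bound:
a_0 = 2: 2/1  (≤ bound)
a_1 = 3: 7/3  (≤ bound)
a_2 = 1: 9/4  (≤ bound)
a_3 = 43: 394/175  (≤ bound)
a_4 = 3: 1191/529  (> 241, stop)

394/175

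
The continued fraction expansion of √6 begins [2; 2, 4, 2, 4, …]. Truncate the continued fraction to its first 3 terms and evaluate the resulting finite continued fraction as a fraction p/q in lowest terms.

22/9

Start with 4.
2 + 1/(4/1) = 2 + 1/4 = 9/4
2 + 1/(9/4) = 2 + 4/9 = 22/9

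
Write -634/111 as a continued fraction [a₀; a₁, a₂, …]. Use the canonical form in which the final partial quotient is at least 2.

Apply division with remainder until the remainder is 0:
-634 ÷ 111 → quotient -6, remainder 32
111 ÷ 32 → quotient 3, remainder 15
32 ÷ 15 → quotient 2, remainder 2
15 ÷ 2 → quotient 7, remainder 1
2 ÷ 1 → quotient 2, remainder 0

[-6; 3, 2, 7, 2]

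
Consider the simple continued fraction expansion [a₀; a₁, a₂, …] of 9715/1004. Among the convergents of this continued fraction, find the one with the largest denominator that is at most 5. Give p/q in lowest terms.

a_0 = 9: 9/1  (≤ bound)
a_1 = 1: 10/1  (≤ bound)
a_2 = 2: 29/3  (≤ bound)
a_3 = 11: 329/34  (> 5, stop)

29/3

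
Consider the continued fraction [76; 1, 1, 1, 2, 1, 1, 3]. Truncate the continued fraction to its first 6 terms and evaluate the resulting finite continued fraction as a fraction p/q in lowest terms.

843/11

Start with 1.
2 + 1/(1/1) = 2 + 1/1 = 3/1
1 + 1/(3/1) = 1 + 1/3 = 4/3
1 + 1/(4/3) = 1 + 3/4 = 7/4
1 + 1/(7/4) = 1 + 4/7 = 11/7
76 + 1/(11/7) = 76 + 7/11 = 843/11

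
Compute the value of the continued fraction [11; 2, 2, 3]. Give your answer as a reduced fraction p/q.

Collapse the nested fraction from the inside out:
Start with 3.
2 + 1/(3/1) = 2 + 1/3 = 7/3
2 + 1/(7/3) = 2 + 3/7 = 17/7
11 + 1/(17/7) = 11 + 7/17 = 194/17

194/17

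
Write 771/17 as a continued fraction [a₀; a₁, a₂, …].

Apply division with remainder until the remainder is 0:
771 = 45·17 + 6, so a_0 = 45
17 = 2·6 + 5, so a_1 = 2
6 = 1·5 + 1, so a_2 = 1
5 = 5·1 + 0, so a_3 = 5

[45; 2, 1, 5]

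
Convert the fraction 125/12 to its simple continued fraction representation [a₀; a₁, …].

[10; 2, 2, 2]

Repeatedly divide and take the remainder:
125 = 10·12 + 5, so a_0 = 10
12 = 2·5 + 2, so a_1 = 2
5 = 2·2 + 1, so a_2 = 2
2 = 2·1 + 0, so a_3 = 2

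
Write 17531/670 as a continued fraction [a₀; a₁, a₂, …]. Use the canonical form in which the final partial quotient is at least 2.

[26; 6, 27, 1, 3]

Apply division with remainder until the remainder is 0:
⌊17531/670⌋ = 26, remainder 111
⌊670/111⌋ = 6, remainder 4
⌊111/4⌋ = 27, remainder 3
⌊4/3⌋ = 1, remainder 1
⌊3/1⌋ = 3, remainder 0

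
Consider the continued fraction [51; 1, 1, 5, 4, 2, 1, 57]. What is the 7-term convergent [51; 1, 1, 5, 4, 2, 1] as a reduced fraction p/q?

7680/149

Compute successive convergents:
a_0 = 51: 51/1
a_1 = 1: 52/1
a_2 = 1: 103/2
a_3 = 5: 567/11
a_4 = 4: 2371/46
a_5 = 2: 5309/103
a_6 = 1: 7680/149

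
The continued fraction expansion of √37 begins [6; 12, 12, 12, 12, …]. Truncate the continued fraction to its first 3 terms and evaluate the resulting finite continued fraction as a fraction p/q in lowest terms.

Start with 12.
12 + 1/(12/1) = 12 + 1/12 = 145/12
6 + 1/(145/12) = 6 + 12/145 = 882/145

882/145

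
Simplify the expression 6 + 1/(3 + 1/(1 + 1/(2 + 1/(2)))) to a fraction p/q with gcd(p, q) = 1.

Start with 2.
2 + 1/(2/1) = 2 + 1/2 = 5/2
1 + 1/(5/2) = 1 + 2/5 = 7/5
3 + 1/(7/5) = 3 + 5/7 = 26/7
6 + 1/(26/7) = 6 + 7/26 = 163/26

163/26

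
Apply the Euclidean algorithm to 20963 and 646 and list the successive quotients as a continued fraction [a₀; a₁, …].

[32; 2, 4, 1, 1, 4, 1, 5]

20963 = 32·646 + 291, so a_0 = 32
646 = 2·291 + 64, so a_1 = 2
291 = 4·64 + 35, so a_2 = 4
64 = 1·35 + 29, so a_3 = 1
35 = 1·29 + 6, so a_4 = 1
29 = 4·6 + 5, so a_5 = 4
6 = 1·5 + 1, so a_6 = 1
5 = 5·1 + 0, so a_7 = 5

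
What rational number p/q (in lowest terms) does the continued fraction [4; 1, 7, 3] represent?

122/25

a_0 = 4: 4/1
a_1 = 1: 5/1
a_2 = 7: 39/8
a_3 = 3: 122/25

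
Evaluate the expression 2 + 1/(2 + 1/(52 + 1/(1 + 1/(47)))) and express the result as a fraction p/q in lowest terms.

12811/5134

a_0 = 2: 2/1
a_1 = 2: 5/2
a_2 = 52: 262/105
a_3 = 1: 267/107
a_4 = 47: 12811/5134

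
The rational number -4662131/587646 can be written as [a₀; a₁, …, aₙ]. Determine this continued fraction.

[-8; 15, 18, 1, 2, 46, 7, 2]

⌊-4662131/587646⌋ = -8, remainder 39037
⌊587646/39037⌋ = 15, remainder 2091
⌊39037/2091⌋ = 18, remainder 1399
⌊2091/1399⌋ = 1, remainder 692
⌊1399/692⌋ = 2, remainder 15
⌊692/15⌋ = 46, remainder 2
⌊15/2⌋ = 7, remainder 1
⌊2/1⌋ = 2, remainder 0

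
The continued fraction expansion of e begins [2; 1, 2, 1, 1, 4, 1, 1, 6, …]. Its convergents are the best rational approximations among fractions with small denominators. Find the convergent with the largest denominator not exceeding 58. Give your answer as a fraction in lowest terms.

106/39

List convergents until the denominator exceeds the bound:
a_0 = 2: 2/1  (≤ bound)
a_1 = 1: 3/1  (≤ bound)
a_2 = 2: 8/3  (≤ bound)
a_3 = 1: 11/4  (≤ bound)
a_4 = 1: 19/7  (≤ bound)
a_5 = 4: 87/32  (≤ bound)
a_6 = 1: 106/39  (≤ bound)
a_7 = 1: 193/71  (> 58, stop)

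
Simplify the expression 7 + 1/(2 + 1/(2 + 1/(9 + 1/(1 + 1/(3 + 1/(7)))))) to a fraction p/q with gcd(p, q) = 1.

Start with 7.
3 + 1/(7/1) = 3 + 1/7 = 22/7
1 + 1/(22/7) = 1 + 7/22 = 29/22
9 + 1/(29/22) = 9 + 22/29 = 283/29
2 + 1/(283/29) = 2 + 29/283 = 595/283
2 + 1/(595/283) = 2 + 283/595 = 1473/595
7 + 1/(1473/595) = 7 + 595/1473 = 10906/1473

10906/1473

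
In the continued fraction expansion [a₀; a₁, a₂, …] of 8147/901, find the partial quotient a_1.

⌊8147/901⌋ = 9, remainder 38
⌊901/38⌋ = 23, remainder 27

23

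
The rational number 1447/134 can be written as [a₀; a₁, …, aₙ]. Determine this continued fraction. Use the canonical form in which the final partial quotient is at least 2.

1447 = 10·134 + 107, so a_0 = 10
134 = 1·107 + 27, so a_1 = 1
107 = 3·27 + 26, so a_2 = 3
27 = 1·26 + 1, so a_3 = 1
26 = 26·1 + 0, so a_4 = 26

[10; 1, 3, 1, 26]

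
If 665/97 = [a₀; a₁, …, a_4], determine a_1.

665 ÷ 97 → quotient 6, remainder 83
97 ÷ 83 → quotient 1, remainder 14

1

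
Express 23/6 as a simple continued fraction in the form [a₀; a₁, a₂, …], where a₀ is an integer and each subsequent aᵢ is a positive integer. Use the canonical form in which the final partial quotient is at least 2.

23 ÷ 6 → quotient 3, remainder 5
6 ÷ 5 → quotient 1, remainder 1
5 ÷ 1 → quotient 5, remainder 0

[3; 1, 5]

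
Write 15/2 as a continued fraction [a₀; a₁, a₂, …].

[7; 2]

Apply division with remainder until the remainder is 0:
⌊15/2⌋ = 7, remainder 1
⌊2/1⌋ = 2, remainder 0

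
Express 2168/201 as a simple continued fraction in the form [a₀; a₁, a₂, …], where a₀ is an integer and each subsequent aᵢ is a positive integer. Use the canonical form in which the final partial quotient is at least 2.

[10; 1, 3, 1, 2, 14]

⌊2168/201⌋ = 10, remainder 158
⌊201/158⌋ = 1, remainder 43
⌊158/43⌋ = 3, remainder 29
⌊43/29⌋ = 1, remainder 14
⌊29/14⌋ = 2, remainder 1
⌊14/1⌋ = 14, remainder 0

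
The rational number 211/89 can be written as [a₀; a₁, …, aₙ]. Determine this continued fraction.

211 ÷ 89 → quotient 2, remainder 33
89 ÷ 33 → quotient 2, remainder 23
33 ÷ 23 → quotient 1, remainder 10
23 ÷ 10 → quotient 2, remainder 3
10 ÷ 3 → quotient 3, remainder 1
3 ÷ 1 → quotient 3, remainder 0

[2; 2, 1, 2, 3, 3]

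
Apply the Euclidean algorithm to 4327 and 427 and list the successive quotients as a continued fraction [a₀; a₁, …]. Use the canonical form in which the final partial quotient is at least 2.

⌊4327/427⌋ = 10, remainder 57
⌊427/57⌋ = 7, remainder 28
⌊57/28⌋ = 2, remainder 1
⌊28/1⌋ = 28, remainder 0

[10; 7, 2, 28]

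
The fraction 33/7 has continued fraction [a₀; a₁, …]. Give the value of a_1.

1

Apply division with remainder until the remainder is 0:
33 = 4·7 + 5, so a_0 = 4
7 = 1·5 + 2, so a_1 = 1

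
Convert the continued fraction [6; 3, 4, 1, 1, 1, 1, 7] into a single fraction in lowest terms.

Start with 7.
1 + 1/(7/1) = 1 + 1/7 = 8/7
1 + 1/(8/7) = 1 + 7/8 = 15/8
1 + 1/(15/8) = 1 + 8/15 = 23/15
1 + 1/(23/15) = 1 + 15/23 = 38/23
4 + 1/(38/23) = 4 + 23/38 = 175/38
3 + 1/(175/38) = 3 + 38/175 = 563/175
6 + 1/(563/175) = 6 + 175/563 = 3553/563

3553/563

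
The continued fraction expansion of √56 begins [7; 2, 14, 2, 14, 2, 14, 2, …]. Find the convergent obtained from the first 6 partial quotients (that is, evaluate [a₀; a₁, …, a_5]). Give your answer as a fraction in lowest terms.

Start with 2.
14 + 1/(2/1) = 14 + 1/2 = 29/2
2 + 1/(29/2) = 2 + 2/29 = 60/29
14 + 1/(60/29) = 14 + 29/60 = 869/60
2 + 1/(869/60) = 2 + 60/869 = 1798/869
7 + 1/(1798/869) = 7 + 869/1798 = 13455/1798

13455/1798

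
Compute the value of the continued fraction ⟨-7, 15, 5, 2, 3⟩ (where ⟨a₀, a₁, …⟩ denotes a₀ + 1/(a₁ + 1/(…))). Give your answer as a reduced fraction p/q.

-4001/577

Use the convergent recurrence hₖ = aₖ·hₖ₋₁ + hₖ₋₂ (and likewise for the denominators kₖ):
a_0 = -7: -7/1
a_1 = 15: -104/15
a_2 = 5: -527/76
a_3 = 2: -1158/167
a_4 = 3: -4001/577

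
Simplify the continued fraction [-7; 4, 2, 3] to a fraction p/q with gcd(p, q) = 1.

-210/31

Start with 3.
2 + 1/(3/1) = 2 + 1/3 = 7/3
4 + 1/(7/3) = 4 + 3/7 = 31/7
-7 + 1/(31/7) = -7 + 7/31 = -210/31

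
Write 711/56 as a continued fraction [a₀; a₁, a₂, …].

[12; 1, 2, 3, 2, 2]

Repeatedly divide and take the remainder:
⌊711/56⌋ = 12, remainder 39
⌊56/39⌋ = 1, remainder 17
⌊39/17⌋ = 2, remainder 5
⌊17/5⌋ = 3, remainder 2
⌊5/2⌋ = 2, remainder 1
⌊2/1⌋ = 2, remainder 0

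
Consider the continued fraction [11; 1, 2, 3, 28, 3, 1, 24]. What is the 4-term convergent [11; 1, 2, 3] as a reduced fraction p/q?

Collapse the nested fraction from the inside out:
Start with 3.
2 + 1/(3/1) = 2 + 1/3 = 7/3
1 + 1/(7/3) = 1 + 3/7 = 10/7
11 + 1/(10/7) = 11 + 7/10 = 117/10

117/10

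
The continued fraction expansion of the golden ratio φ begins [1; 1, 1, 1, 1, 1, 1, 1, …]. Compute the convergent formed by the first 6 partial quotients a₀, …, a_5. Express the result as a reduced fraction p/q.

Compute successive convergents:
a_0 = 1: 1/1
a_1 = 1: 2/1
a_2 = 1: 3/2
a_3 = 1: 5/3
a_4 = 1: 8/5
a_5 = 1: 13/8

13/8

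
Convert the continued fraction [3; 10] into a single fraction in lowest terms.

a_0 = 3: 3/1
a_1 = 10: 31/10

31/10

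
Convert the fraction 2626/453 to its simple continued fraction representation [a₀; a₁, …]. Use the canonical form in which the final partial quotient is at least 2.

[5; 1, 3, 1, 12, 7]

2626 = 5·453 + 361, so a_0 = 5
453 = 1·361 + 92, so a_1 = 1
361 = 3·92 + 85, so a_2 = 3
92 = 1·85 + 7, so a_3 = 1
85 = 12·7 + 1, so a_4 = 12
7 = 7·1 + 0, so a_5 = 7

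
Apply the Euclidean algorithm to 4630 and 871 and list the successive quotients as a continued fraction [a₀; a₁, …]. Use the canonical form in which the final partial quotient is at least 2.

[5; 3, 5, 1, 45]

4630 ÷ 871 → quotient 5, remainder 275
871 ÷ 275 → quotient 3, remainder 46
275 ÷ 46 → quotient 5, remainder 45
46 ÷ 45 → quotient 1, remainder 1
45 ÷ 1 → quotient 45, remainder 0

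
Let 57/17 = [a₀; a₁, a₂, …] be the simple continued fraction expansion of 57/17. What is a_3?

⌊57/17⌋ = 3, remainder 6
⌊17/6⌋ = 2, remainder 5
⌊6/5⌋ = 1, remainder 1
⌊5/1⌋ = 5, remainder 0

5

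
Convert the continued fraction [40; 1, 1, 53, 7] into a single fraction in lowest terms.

Start with 7.
53 + 1/(7/1) = 53 + 1/7 = 372/7
1 + 1/(372/7) = 1 + 7/372 = 379/372
1 + 1/(379/372) = 1 + 372/379 = 751/379
40 + 1/(751/379) = 40 + 379/751 = 30419/751

30419/751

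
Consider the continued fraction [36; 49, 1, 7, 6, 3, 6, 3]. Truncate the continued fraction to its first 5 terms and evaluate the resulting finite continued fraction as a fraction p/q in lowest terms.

88033/2444

a_0 = 36: 36/1
a_1 = 49: 1765/49
a_2 = 1: 1801/50
a_3 = 7: 14372/399
a_4 = 6: 88033/2444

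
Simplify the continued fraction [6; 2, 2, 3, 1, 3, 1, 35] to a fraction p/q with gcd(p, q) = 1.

24087/3758

Start with 35.
1 + 1/(35/1) = 1 + 1/35 = 36/35
3 + 1/(36/35) = 3 + 35/36 = 143/36
1 + 1/(143/36) = 1 + 36/143 = 179/143
3 + 1/(179/143) = 3 + 143/179 = 680/179
2 + 1/(680/179) = 2 + 179/680 = 1539/680
2 + 1/(1539/680) = 2 + 680/1539 = 3758/1539
6 + 1/(3758/1539) = 6 + 1539/3758 = 24087/3758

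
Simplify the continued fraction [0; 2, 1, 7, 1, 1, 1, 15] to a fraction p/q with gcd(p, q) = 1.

a_0 = 0: 0/1
a_1 = 2: 1/2
a_2 = 1: 1/3
a_3 = 7: 8/23
a_4 = 1: 9/26
a_5 = 1: 17/49
a_6 = 1: 26/75
a_7 = 15: 407/1174

407/1174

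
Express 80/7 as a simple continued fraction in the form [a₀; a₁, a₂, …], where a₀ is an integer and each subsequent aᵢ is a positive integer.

[11; 2, 3]

80 ÷ 7 → quotient 11, remainder 3
7 ÷ 3 → quotient 2, remainder 1
3 ÷ 1 → quotient 3, remainder 0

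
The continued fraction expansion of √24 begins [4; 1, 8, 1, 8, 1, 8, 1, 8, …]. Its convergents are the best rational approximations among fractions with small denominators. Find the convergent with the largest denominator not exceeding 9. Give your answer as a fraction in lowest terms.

44/9

a_0 = 4: 4/1  (≤ bound)
a_1 = 1: 5/1  (≤ bound)
a_2 = 8: 44/9  (≤ bound)
a_3 = 1: 49/10  (> 9, stop)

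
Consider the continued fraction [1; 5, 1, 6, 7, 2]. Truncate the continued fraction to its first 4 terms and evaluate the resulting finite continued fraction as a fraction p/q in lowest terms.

48/41

Starting at the tail and folding back:
Start with 6.
1 + 1/(6/1) = 1 + 1/6 = 7/6
5 + 1/(7/6) = 5 + 6/7 = 41/7
1 + 1/(41/7) = 1 + 7/41 = 48/41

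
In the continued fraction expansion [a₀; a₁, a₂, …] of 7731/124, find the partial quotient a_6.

2

Repeatedly divide and take the remainder:
⌊7731/124⌋ = 62, remainder 43
⌊124/43⌋ = 2, remainder 38
⌊43/38⌋ = 1, remainder 5
⌊38/5⌋ = 7, remainder 3
⌊5/3⌋ = 1, remainder 2
⌊3/2⌋ = 1, remainder 1
⌊2/1⌋ = 2, remainder 0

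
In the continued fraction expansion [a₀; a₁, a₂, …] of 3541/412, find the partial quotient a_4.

Apply division with remainder until the remainder is 0:
⌊3541/412⌋ = 8, remainder 245
⌊412/245⌋ = 1, remainder 167
⌊245/167⌋ = 1, remainder 78
⌊167/78⌋ = 2, remainder 11
⌊78/11⌋ = 7, remainder 1

7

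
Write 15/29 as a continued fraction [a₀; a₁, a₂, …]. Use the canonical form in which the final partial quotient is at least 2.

[0; 1, 1, 14]

Run the Euclidean algorithm, recording each quotient:
⌊15/29⌋ = 0, remainder 15
⌊29/15⌋ = 1, remainder 14
⌊15/14⌋ = 1, remainder 1
⌊14/1⌋ = 14, remainder 0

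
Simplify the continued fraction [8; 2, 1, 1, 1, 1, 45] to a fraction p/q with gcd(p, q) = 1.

4972/593

Use the convergent recurrence hₖ = aₖ·hₖ₋₁ + hₖ₋₂ (and likewise for the denominators kₖ):
a_0 = 8: 8/1
a_1 = 2: 17/2
a_2 = 1: 25/3
a_3 = 1: 42/5
a_4 = 1: 67/8
a_5 = 1: 109/13
a_6 = 45: 4972/593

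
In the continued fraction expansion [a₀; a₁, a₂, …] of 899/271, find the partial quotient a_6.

Repeatedly divide and take the remainder:
899 ÷ 271 → quotient 3, remainder 86
271 ÷ 86 → quotient 3, remainder 13
86 ÷ 13 → quotient 6, remainder 8
13 ÷ 8 → quotient 1, remainder 5
8 ÷ 5 → quotient 1, remainder 3
5 ÷ 3 → quotient 1, remainder 2
3 ÷ 2 → quotient 1, remainder 1

1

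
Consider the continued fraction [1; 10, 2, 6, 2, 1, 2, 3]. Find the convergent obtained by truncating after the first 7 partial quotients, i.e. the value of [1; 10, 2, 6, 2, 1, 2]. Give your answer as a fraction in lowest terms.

1261/1151

a_0 = 1: 1/1
a_1 = 10: 11/10
a_2 = 2: 23/21
a_3 = 6: 149/136
a_4 = 2: 321/293
a_5 = 1: 470/429
a_6 = 2: 1261/1151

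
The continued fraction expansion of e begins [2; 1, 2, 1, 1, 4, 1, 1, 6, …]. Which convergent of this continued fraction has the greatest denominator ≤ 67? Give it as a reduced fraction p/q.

106/39

a_0 = 2: 2/1  (≤ bound)
a_1 = 1: 3/1  (≤ bound)
a_2 = 2: 8/3  (≤ bound)
a_3 = 1: 11/4  (≤ bound)
a_4 = 1: 19/7  (≤ bound)
a_5 = 4: 87/32  (≤ bound)
a_6 = 1: 106/39  (≤ bound)
a_7 = 1: 193/71  (> 67, stop)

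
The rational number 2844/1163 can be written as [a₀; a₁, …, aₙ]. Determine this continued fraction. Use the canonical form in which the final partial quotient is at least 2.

[2; 2, 4, 12, 1, 2, 3]

2844 ÷ 1163 → quotient 2, remainder 518
1163 ÷ 518 → quotient 2, remainder 127
518 ÷ 127 → quotient 4, remainder 10
127 ÷ 10 → quotient 12, remainder 7
10 ÷ 7 → quotient 1, remainder 3
7 ÷ 3 → quotient 2, remainder 1
3 ÷ 1 → quotient 3, remainder 0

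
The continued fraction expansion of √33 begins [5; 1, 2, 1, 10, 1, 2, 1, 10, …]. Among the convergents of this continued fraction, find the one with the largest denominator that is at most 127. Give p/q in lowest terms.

a_0 = 5: 5/1  (≤ bound)
a_1 = 1: 6/1  (≤ bound)
a_2 = 2: 17/3  (≤ bound)
a_3 = 1: 23/4  (≤ bound)
a_4 = 10: 247/43  (≤ bound)
a_5 = 1: 270/47  (≤ bound)
a_6 = 2: 787/137  (> 127, stop)

270/47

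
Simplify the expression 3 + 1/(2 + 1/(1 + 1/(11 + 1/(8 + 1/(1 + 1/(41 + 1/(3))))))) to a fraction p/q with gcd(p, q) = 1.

Start with 3.
41 + 1/(3/1) = 41 + 1/3 = 124/3
1 + 1/(124/3) = 1 + 3/124 = 127/124
8 + 1/(127/124) = 8 + 124/127 = 1140/127
11 + 1/(1140/127) = 11 + 127/1140 = 12667/1140
1 + 1/(12667/1140) = 1 + 1140/12667 = 13807/12667
2 + 1/(13807/12667) = 2 + 12667/13807 = 40281/13807
3 + 1/(40281/13807) = 3 + 13807/40281 = 134650/40281

134650/40281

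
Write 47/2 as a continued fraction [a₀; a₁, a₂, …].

[23; 2]

⌊47/2⌋ = 23, remainder 1
⌊2/1⌋ = 2, remainder 0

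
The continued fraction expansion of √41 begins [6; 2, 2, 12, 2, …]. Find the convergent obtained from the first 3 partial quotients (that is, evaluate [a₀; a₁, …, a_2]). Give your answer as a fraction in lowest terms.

a_0 = 6: 6/1
a_1 = 2: 13/2
a_2 = 2: 32/5

32/5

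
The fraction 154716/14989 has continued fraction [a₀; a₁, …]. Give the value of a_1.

Apply division with remainder until the remainder is 0:
154716 ÷ 14989 → quotient 10, remainder 4826
14989 ÷ 4826 → quotient 3, remainder 511

3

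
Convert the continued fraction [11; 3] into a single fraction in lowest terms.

34/3

Starting at the tail and folding back:
Start with 3.
11 + 1/(3/1) = 11 + 1/3 = 34/3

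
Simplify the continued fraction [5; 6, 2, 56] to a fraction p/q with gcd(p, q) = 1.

3783/734

Start with 56.
2 + 1/(56/1) = 2 + 1/56 = 113/56
6 + 1/(113/56) = 6 + 56/113 = 734/113
5 + 1/(734/113) = 5 + 113/734 = 3783/734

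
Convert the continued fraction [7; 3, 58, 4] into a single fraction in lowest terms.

Start with 4.
58 + 1/(4/1) = 58 + 1/4 = 233/4
3 + 1/(233/4) = 3 + 4/233 = 703/233
7 + 1/(703/233) = 7 + 233/703 = 5154/703

5154/703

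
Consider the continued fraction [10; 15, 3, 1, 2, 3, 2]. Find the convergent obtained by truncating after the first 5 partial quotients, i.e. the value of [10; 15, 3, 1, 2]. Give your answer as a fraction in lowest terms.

Starting at the tail and folding back:
Start with 2.
1 + 1/(2/1) = 1 + 1/2 = 3/2
3 + 1/(3/2) = 3 + 2/3 = 11/3
15 + 1/(11/3) = 15 + 3/11 = 168/11
10 + 1/(168/11) = 10 + 11/168 = 1691/168

1691/168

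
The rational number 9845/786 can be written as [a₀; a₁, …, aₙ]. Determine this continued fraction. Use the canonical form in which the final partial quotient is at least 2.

Apply division with remainder until the remainder is 0:
9845 = 12·786 + 413, so a_0 = 12
786 = 1·413 + 373, so a_1 = 1
413 = 1·373 + 40, so a_2 = 1
373 = 9·40 + 13, so a_3 = 9
40 = 3·13 + 1, so a_4 = 3
13 = 13·1 + 0, so a_5 = 13

[12; 1, 1, 9, 3, 13]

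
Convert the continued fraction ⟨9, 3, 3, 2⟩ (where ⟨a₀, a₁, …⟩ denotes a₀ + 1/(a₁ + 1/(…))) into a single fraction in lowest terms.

a_0 = 9: 9/1
a_1 = 3: 28/3
a_2 = 3: 93/10
a_3 = 2: 214/23

214/23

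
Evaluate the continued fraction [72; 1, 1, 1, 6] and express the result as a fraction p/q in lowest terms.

1453/20

a_0 = 72: 72/1
a_1 = 1: 73/1
a_2 = 1: 145/2
a_3 = 1: 218/3
a_4 = 6: 1453/20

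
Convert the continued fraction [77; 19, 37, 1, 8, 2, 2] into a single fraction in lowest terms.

Compute successive convergents:
a_0 = 77: 77/1
a_1 = 19: 1464/19
a_2 = 37: 54245/704
a_3 = 1: 55709/723
a_4 = 8: 499917/6488
a_5 = 2: 1055543/13699
a_6 = 2: 2611003/33886

2611003/33886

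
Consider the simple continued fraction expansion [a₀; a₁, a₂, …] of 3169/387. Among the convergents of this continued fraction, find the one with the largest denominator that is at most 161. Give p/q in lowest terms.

434/53

List convergents until the denominator exceeds the bound:
a_0 = 8: 8/1  (≤ bound)
a_1 = 5: 41/5  (≤ bound)
a_2 = 3: 131/16  (≤ bound)
a_3 = 3: 434/53  (≤ bound)
a_4 = 7: 3169/387  (> 161, stop)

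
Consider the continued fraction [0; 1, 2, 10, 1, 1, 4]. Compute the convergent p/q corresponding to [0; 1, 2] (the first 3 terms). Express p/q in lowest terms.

a_0 = 0: 0/1
a_1 = 1: 1/1
a_2 = 2: 2/3

2/3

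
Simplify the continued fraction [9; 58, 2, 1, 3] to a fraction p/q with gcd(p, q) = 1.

5789/642

Start with 3.
1 + 1/(3/1) = 1 + 1/3 = 4/3
2 + 1/(4/3) = 2 + 3/4 = 11/4
58 + 1/(11/4) = 58 + 4/11 = 642/11
9 + 1/(642/11) = 9 + 11/642 = 5789/642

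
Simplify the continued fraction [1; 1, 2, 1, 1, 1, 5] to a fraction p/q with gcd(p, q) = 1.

Starting at the tail and folding back:
Start with 5.
1 + 1/(5/1) = 1 + 1/5 = 6/5
1 + 1/(6/5) = 1 + 5/6 = 11/6
1 + 1/(11/6) = 1 + 6/11 = 17/11
2 + 1/(17/11) = 2 + 11/17 = 45/17
1 + 1/(45/17) = 1 + 17/45 = 62/45
1 + 1/(62/45) = 1 + 45/62 = 107/62

107/62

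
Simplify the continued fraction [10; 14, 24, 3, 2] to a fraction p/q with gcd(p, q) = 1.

24040/2387

Start with 2.
3 + 1/(2/1) = 3 + 1/2 = 7/2
24 + 1/(7/2) = 24 + 2/7 = 170/7
14 + 1/(170/7) = 14 + 7/170 = 2387/170
10 + 1/(2387/170) = 10 + 170/2387 = 24040/2387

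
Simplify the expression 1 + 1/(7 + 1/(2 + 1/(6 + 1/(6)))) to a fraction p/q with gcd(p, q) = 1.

677/597

a_0 = 1: 1/1
a_1 = 7: 8/7
a_2 = 2: 17/15
a_3 = 6: 110/97
a_4 = 6: 677/597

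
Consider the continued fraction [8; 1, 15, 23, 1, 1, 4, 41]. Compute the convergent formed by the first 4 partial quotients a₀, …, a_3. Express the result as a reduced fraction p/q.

3298/369

Collapse the nested fraction from the inside out:
Start with 23.
15 + 1/(23/1) = 15 + 1/23 = 346/23
1 + 1/(346/23) = 1 + 23/346 = 369/346
8 + 1/(369/346) = 8 + 346/369 = 3298/369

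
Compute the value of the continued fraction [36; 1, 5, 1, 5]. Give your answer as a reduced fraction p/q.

Work from the innermost term outward:
Start with 5.
1 + 1/(5/1) = 1 + 1/5 = 6/5
5 + 1/(6/5) = 5 + 5/6 = 35/6
1 + 1/(35/6) = 1 + 6/35 = 41/35
36 + 1/(41/35) = 36 + 35/41 = 1511/41

1511/41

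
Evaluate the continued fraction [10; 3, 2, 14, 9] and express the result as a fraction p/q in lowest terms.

Use the convergent recurrence hₖ = aₖ·hₖ₋₁ + hₖ₋₂ (and likewise for the denominators kₖ):
a_0 = 10: 10/1
a_1 = 3: 31/3
a_2 = 2: 72/7
a_3 = 14: 1039/101
a_4 = 9: 9423/916

9423/916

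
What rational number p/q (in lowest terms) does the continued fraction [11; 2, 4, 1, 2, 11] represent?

Build up convergents one term at a time:
a_0 = 11: 11/1
a_1 = 2: 23/2
a_2 = 4: 103/9
a_3 = 1: 126/11
a_4 = 2: 355/31
a_5 = 11: 4031/352

4031/352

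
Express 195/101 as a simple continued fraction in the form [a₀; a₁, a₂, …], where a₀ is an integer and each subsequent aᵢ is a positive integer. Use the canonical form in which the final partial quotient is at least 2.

195 = 1·101 + 94, so a_0 = 1
101 = 1·94 + 7, so a_1 = 1
94 = 13·7 + 3, so a_2 = 13
7 = 2·3 + 1, so a_3 = 2
3 = 3·1 + 0, so a_4 = 3

[1; 1, 13, 2, 3]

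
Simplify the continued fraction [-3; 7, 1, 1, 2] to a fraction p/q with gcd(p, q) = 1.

-109/38

Work from the innermost term outward:
Start with 2.
1 + 1/(2/1) = 1 + 1/2 = 3/2
1 + 1/(3/2) = 1 + 2/3 = 5/3
7 + 1/(5/3) = 7 + 3/5 = 38/5
-3 + 1/(38/5) = -3 + 5/38 = -109/38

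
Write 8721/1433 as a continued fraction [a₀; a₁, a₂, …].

Repeatedly divide and take the remainder:
8721 = 6·1433 + 123, so a_0 = 6
1433 = 11·123 + 80, so a_1 = 11
123 = 1·80 + 43, so a_2 = 1
80 = 1·43 + 37, so a_3 = 1
43 = 1·37 + 6, so a_4 = 1
37 = 6·6 + 1, so a_5 = 6
6 = 6·1 + 0, so a_6 = 6

[6; 11, 1, 1, 1, 6, 6]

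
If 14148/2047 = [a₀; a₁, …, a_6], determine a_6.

14148 = 6·2047 + 1866, so a_0 = 6
2047 = 1·1866 + 181, so a_1 = 1
1866 = 10·181 + 56, so a_2 = 10
181 = 3·56 + 13, so a_3 = 3
56 = 4·13 + 4, so a_4 = 4
13 = 3·4 + 1, so a_5 = 3
4 = 4·1 + 0, so a_6 = 4

4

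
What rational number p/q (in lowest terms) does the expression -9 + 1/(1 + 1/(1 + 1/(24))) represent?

-416/49

Work from the innermost term outward:
Start with 24.
1 + 1/(24/1) = 1 + 1/24 = 25/24
1 + 1/(25/24) = 1 + 24/25 = 49/25
-9 + 1/(49/25) = -9 + 25/49 = -416/49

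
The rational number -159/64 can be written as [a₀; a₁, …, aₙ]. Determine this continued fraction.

-159 ÷ 64 → quotient -3, remainder 33
64 ÷ 33 → quotient 1, remainder 31
33 ÷ 31 → quotient 1, remainder 2
31 ÷ 2 → quotient 15, remainder 1
2 ÷ 1 → quotient 2, remainder 0

[-3; 1, 1, 15, 2]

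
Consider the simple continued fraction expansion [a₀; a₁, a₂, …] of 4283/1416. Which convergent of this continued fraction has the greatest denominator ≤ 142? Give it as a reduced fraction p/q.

245/81

List convergents until the denominator exceeds the bound:
a_0 = 3: 3/1  (≤ bound)
a_1 = 40: 121/40  (≤ bound)
a_2 = 2: 245/81  (≤ bound)
a_3 = 5: 1346/445  (> 142, stop)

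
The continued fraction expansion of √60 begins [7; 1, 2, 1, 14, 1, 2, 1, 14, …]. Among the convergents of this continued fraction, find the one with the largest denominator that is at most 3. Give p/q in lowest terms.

a_0 = 7: 7/1  (≤ bound)
a_1 = 1: 8/1  (≤ bound)
a_2 = 2: 23/3  (≤ bound)
a_3 = 1: 31/4  (> 3, stop)

23/3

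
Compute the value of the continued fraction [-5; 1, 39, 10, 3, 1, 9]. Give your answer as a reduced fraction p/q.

-64556/16039

Starting at the tail and folding back:
Start with 9.
1 + 1/(9/1) = 1 + 1/9 = 10/9
3 + 1/(10/9) = 3 + 9/10 = 39/10
10 + 1/(39/10) = 10 + 10/39 = 400/39
39 + 1/(400/39) = 39 + 39/400 = 15639/400
1 + 1/(15639/400) = 1 + 400/15639 = 16039/15639
-5 + 1/(16039/15639) = -5 + 15639/16039 = -64556/16039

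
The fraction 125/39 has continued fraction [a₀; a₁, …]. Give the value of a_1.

⌊125/39⌋ = 3, remainder 8
⌊39/8⌋ = 4, remainder 7

4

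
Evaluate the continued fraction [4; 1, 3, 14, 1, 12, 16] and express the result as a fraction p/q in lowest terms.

60306/12685

Use the convergent recurrence hₖ = aₖ·hₖ₋₁ + hₖ₋₂ (and likewise for the denominators kₖ):
a_0 = 4: 4/1
a_1 = 1: 5/1
a_2 = 3: 19/4
a_3 = 14: 271/57
a_4 = 1: 290/61
a_5 = 12: 3751/789
a_6 = 16: 60306/12685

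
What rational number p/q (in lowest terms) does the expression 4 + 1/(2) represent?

Compute successive convergents:
a_0 = 4: 4/1
a_1 = 2: 9/2

9/2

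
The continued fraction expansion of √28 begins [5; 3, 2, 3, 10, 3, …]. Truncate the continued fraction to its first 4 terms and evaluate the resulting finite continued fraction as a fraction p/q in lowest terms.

127/24

Start with 3.
2 + 1/(3/1) = 2 + 1/3 = 7/3
3 + 1/(7/3) = 3 + 3/7 = 24/7
5 + 1/(24/7) = 5 + 7/24 = 127/24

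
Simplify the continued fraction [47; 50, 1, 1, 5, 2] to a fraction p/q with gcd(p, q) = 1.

57035/1213

Start with 2.
5 + 1/(2/1) = 5 + 1/2 = 11/2
1 + 1/(11/2) = 1 + 2/11 = 13/11
1 + 1/(13/11) = 1 + 11/13 = 24/13
50 + 1/(24/13) = 50 + 13/24 = 1213/24
47 + 1/(1213/24) = 47 + 24/1213 = 57035/1213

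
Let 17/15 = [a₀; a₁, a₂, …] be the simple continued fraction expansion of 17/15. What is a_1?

7

⌊17/15⌋ = 1, remainder 2
⌊15/2⌋ = 7, remainder 1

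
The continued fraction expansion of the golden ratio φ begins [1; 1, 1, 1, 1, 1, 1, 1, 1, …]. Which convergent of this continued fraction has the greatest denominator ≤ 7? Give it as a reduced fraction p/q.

8/5

a_0 = 1: 1/1  (≤ bound)
a_1 = 1: 2/1  (≤ bound)
a_2 = 1: 3/2  (≤ bound)
a_3 = 1: 5/3  (≤ bound)
a_4 = 1: 8/5  (≤ bound)
a_5 = 1: 13/8  (> 7, stop)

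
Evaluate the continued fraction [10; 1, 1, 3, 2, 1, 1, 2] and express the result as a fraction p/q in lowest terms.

1067/101

Starting at the tail and folding back:
Start with 2.
1 + 1/(2/1) = 1 + 1/2 = 3/2
1 + 1/(3/2) = 1 + 2/3 = 5/3
2 + 1/(5/3) = 2 + 3/5 = 13/5
3 + 1/(13/5) = 3 + 5/13 = 44/13
1 + 1/(44/13) = 1 + 13/44 = 57/44
1 + 1/(57/44) = 1 + 44/57 = 101/57
10 + 1/(101/57) = 10 + 57/101 = 1067/101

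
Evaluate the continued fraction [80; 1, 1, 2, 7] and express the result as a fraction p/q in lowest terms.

2982/37

Use the convergent recurrence hₖ = aₖ·hₖ₋₁ + hₖ₋₂ (and likewise for the denominators kₖ):
a_0 = 80: 80/1
a_1 = 1: 81/1
a_2 = 1: 161/2
a_3 = 2: 403/5
a_4 = 7: 2982/37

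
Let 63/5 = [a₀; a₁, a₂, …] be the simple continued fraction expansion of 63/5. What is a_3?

2

⌊63/5⌋ = 12, remainder 3
⌊5/3⌋ = 1, remainder 2
⌊3/2⌋ = 1, remainder 1
⌊2/1⌋ = 2, remainder 0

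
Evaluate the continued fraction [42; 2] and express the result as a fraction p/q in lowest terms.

Start with 2.
42 + 1/(2/1) = 42 + 1/2 = 85/2

85/2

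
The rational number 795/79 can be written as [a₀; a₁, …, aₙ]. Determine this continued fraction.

[10; 15, 1, 4]

Run the Euclidean algorithm, recording each quotient:
⌊795/79⌋ = 10, remainder 5
⌊79/5⌋ = 15, remainder 4
⌊5/4⌋ = 1, remainder 1
⌊4/1⌋ = 4, remainder 0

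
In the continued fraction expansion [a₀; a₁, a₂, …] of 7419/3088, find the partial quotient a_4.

Apply division with remainder until the remainder is 0:
⌊7419/3088⌋ = 2, remainder 1243
⌊3088/1243⌋ = 2, remainder 602
⌊1243/602⌋ = 2, remainder 39
⌊602/39⌋ = 15, remainder 17
⌊39/17⌋ = 2, remainder 5

2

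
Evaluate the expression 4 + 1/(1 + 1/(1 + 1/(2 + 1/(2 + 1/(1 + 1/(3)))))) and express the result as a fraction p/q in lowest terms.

289/63

Start with 3.
1 + 1/(3/1) = 1 + 1/3 = 4/3
2 + 1/(4/3) = 2 + 3/4 = 11/4
2 + 1/(11/4) = 2 + 4/11 = 26/11
1 + 1/(26/11) = 1 + 11/26 = 37/26
1 + 1/(37/26) = 1 + 26/37 = 63/37
4 + 1/(63/37) = 4 + 37/63 = 289/63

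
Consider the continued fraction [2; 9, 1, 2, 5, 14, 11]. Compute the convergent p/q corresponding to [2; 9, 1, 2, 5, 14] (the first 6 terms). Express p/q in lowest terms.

4625/2199

Collapse the nested fraction from the inside out:
Start with 14.
5 + 1/(14/1) = 5 + 1/14 = 71/14
2 + 1/(71/14) = 2 + 14/71 = 156/71
1 + 1/(156/71) = 1 + 71/156 = 227/156
9 + 1/(227/156) = 9 + 156/227 = 2199/227
2 + 1/(2199/227) = 2 + 227/2199 = 4625/2199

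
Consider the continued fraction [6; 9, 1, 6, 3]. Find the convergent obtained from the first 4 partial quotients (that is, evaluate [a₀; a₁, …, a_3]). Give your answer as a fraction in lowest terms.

421/69

Collapse the nested fraction from the inside out:
Start with 6.
1 + 1/(6/1) = 1 + 1/6 = 7/6
9 + 1/(7/6) = 9 + 6/7 = 69/7
6 + 1/(69/7) = 6 + 7/69 = 421/69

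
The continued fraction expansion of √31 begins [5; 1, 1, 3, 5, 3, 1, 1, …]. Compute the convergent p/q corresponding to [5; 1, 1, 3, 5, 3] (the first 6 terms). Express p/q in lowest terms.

657/118

Use the convergent recurrence hₖ = aₖ·hₖ₋₁ + hₖ₋₂ (and likewise for the denominators kₖ):
a_0 = 5: 5/1
a_1 = 1: 6/1
a_2 = 1: 11/2
a_3 = 3: 39/7
a_4 = 5: 206/37
a_5 = 3: 657/118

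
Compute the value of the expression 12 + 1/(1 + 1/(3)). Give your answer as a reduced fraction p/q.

51/4

Start with 3.
1 + 1/(3/1) = 1 + 1/3 = 4/3
12 + 1/(4/3) = 12 + 3/4 = 51/4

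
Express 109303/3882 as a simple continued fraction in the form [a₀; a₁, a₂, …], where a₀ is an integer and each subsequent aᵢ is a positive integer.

[28; 6, 2, 1, 1, 8, 14]

109303 ÷ 3882 → quotient 28, remainder 607
3882 ÷ 607 → quotient 6, remainder 240
607 ÷ 240 → quotient 2, remainder 127
240 ÷ 127 → quotient 1, remainder 113
127 ÷ 113 → quotient 1, remainder 14
113 ÷ 14 → quotient 8, remainder 1
14 ÷ 1 → quotient 14, remainder 0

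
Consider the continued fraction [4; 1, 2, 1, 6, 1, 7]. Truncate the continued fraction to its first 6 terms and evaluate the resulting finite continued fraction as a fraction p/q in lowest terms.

Compute successive convergents:
a_0 = 4: 4/1
a_1 = 1: 5/1
a_2 = 2: 14/3
a_3 = 1: 19/4
a_4 = 6: 128/27
a_5 = 1: 147/31

147/31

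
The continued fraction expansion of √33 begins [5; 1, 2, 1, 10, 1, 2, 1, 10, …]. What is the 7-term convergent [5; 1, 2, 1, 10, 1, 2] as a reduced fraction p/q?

Collapse the nested fraction from the inside out:
Start with 2.
1 + 1/(2/1) = 1 + 1/2 = 3/2
10 + 1/(3/2) = 10 + 2/3 = 32/3
1 + 1/(32/3) = 1 + 3/32 = 35/32
2 + 1/(35/32) = 2 + 32/35 = 102/35
1 + 1/(102/35) = 1 + 35/102 = 137/102
5 + 1/(137/102) = 5 + 102/137 = 787/137

787/137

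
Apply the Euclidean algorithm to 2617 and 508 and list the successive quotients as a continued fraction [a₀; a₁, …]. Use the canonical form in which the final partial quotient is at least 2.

⌊2617/508⌋ = 5, remainder 77
⌊508/77⌋ = 6, remainder 46
⌊77/46⌋ = 1, remainder 31
⌊46/31⌋ = 1, remainder 15
⌊31/15⌋ = 2, remainder 1
⌊15/1⌋ = 15, remainder 0

[5; 6, 1, 1, 2, 15]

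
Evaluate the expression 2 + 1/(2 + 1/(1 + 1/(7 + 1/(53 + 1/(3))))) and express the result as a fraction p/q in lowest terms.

Starting at the tail and folding back:
Start with 3.
53 + 1/(3/1) = 53 + 1/3 = 160/3
7 + 1/(160/3) = 7 + 3/160 = 1123/160
1 + 1/(1123/160) = 1 + 160/1123 = 1283/1123
2 + 1/(1283/1123) = 2 + 1123/1283 = 3689/1283
2 + 1/(3689/1283) = 2 + 1283/3689 = 8661/3689

8661/3689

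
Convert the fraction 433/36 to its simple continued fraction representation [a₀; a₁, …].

[12; 36]

Repeatedly divide and take the remainder:
433 = 12·36 + 1, so a_0 = 12
36 = 36·1 + 0, so a_1 = 36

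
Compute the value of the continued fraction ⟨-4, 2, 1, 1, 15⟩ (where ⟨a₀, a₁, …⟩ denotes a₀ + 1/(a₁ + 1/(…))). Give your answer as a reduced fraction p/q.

-281/78

Collapse the nested fraction from the inside out:
Start with 15.
1 + 1/(15/1) = 1 + 1/15 = 16/15
1 + 1/(16/15) = 1 + 15/16 = 31/16
2 + 1/(31/16) = 2 + 16/31 = 78/31
-4 + 1/(78/31) = -4 + 31/78 = -281/78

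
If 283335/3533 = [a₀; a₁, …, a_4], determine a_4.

57

⌊283335/3533⌋ = 80, remainder 695
⌊3533/695⌋ = 5, remainder 58
⌊695/58⌋ = 11, remainder 57
⌊58/57⌋ = 1, remainder 1
⌊57/1⌋ = 57, remainder 0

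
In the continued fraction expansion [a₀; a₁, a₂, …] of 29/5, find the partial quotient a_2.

29 ÷ 5 → quotient 5, remainder 4
5 ÷ 4 → quotient 1, remainder 1
4 ÷ 1 → quotient 4, remainder 0

4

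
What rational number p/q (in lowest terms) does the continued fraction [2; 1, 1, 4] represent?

23/9

Work from the innermost term outward:
Start with 4.
1 + 1/(4/1) = 1 + 1/4 = 5/4
1 + 1/(5/4) = 1 + 4/5 = 9/5
2 + 1/(9/5) = 2 + 5/9 = 23/9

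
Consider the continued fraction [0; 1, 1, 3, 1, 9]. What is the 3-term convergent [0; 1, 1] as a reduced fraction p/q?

1/2

Start with 1.
1 + 1/(1/1) = 1 + 1/1 = 2/1
0 + 1/(2/1) = 0 + 1/2 = 1/2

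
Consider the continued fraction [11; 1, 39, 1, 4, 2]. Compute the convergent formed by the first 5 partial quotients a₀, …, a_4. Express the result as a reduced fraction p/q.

2443/204

Start with 4.
1 + 1/(4/1) = 1 + 1/4 = 5/4
39 + 1/(5/4) = 39 + 4/5 = 199/5
1 + 1/(199/5) = 1 + 5/199 = 204/199
11 + 1/(204/199) = 11 + 199/204 = 2443/204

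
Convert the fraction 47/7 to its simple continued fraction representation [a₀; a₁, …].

Run the Euclidean algorithm, recording each quotient:
⌊47/7⌋ = 6, remainder 5
⌊7/5⌋ = 1, remainder 2
⌊5/2⌋ = 2, remainder 1
⌊2/1⌋ = 2, remainder 0

[6; 1, 2, 2]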